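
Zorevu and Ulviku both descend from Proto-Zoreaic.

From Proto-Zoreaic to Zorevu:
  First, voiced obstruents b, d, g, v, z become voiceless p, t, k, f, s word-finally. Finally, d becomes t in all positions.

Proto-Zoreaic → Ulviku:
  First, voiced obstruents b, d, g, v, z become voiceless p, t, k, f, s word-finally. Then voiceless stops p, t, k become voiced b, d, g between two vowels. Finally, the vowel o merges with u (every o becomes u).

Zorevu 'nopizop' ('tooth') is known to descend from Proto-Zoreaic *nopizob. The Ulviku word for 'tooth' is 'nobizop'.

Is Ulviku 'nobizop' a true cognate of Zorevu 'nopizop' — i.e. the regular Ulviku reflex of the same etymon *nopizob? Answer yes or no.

no

Derive the expected Ulviku reflex of *nopizob:
Ulviku: *nopizob
  nopizob → nopizop   [final devoicing]
  nopizop → nobizop   [intervocalic voicing]
  nobizop → nubizup   [vowel merger]
  giving Ulviku nubizup.
The regular Ulviku reflex would be 'nubizup', but the attested form is 'nobizop'. The correspondence is irregular, so they are not cognates (the Ulviku form has a different source).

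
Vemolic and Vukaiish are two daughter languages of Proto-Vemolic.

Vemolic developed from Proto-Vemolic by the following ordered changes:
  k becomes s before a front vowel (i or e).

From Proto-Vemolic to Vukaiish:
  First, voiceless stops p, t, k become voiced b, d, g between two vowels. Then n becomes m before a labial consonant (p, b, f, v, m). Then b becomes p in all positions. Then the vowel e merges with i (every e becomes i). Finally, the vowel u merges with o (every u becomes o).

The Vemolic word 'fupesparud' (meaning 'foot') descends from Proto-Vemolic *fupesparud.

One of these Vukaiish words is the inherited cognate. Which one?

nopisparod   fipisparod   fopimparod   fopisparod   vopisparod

fopisparod

Vukaiish: *fupesparud
  fupesparud → fubesparud   [intervocalic voicing]
  fubesparud (rule 2 does not apply)
  fubesparud → fupesparud   [unconditioned shift]
  fupesparud → fupisparud   [vowel merger]
  fupisparud → fopisparod   [vowel merger]
  giving Vukaiish fopisparod.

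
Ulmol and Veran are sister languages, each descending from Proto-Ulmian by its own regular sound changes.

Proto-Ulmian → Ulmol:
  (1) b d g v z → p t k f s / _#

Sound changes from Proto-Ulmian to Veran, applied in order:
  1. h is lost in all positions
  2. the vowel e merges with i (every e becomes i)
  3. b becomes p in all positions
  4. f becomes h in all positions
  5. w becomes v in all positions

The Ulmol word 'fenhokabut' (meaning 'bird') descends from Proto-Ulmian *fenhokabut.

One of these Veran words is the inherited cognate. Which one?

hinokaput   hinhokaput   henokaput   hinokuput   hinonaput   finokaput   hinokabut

hinokaput

Veran: start from *fenhokabut.
  rule 1 (h-loss): fenhokabut → fenokabut
  rule 2 (vowel merger): fenokabut → finokabut
  rule 3 (unconditioned shift): finokabut → finokaput
  rule 4 (unconditioned shift): finokaput → hinokaput
  rule 5: no change — hinokaput
  ⇒ Veran hinokaput
The other candidates each miss or misapply at least one Veran change.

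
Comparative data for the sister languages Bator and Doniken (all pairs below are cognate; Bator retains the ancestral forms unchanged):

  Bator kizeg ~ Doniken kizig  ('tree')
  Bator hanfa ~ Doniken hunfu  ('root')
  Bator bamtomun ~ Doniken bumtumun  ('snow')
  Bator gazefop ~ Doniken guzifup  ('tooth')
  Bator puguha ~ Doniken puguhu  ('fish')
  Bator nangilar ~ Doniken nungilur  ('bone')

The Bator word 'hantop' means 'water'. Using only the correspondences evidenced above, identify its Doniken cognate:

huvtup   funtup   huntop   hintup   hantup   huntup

hanfa ~ hunfu, nangilar ~ nungilur — Bator a corresponds to Doniken u after a consonant, before a nasal.
gazefop ~ guzifup — Bator o corresponds to Doniken u after a consonant, before a labial obstruent.
Applying these to Bator 'hantop':
  hantop → huntop   (a→u after a consonant, before a nasal)
  huntop → huntup   (o→u after a consonant, before a labial obstruent)
So the Doniken cognate is 'huntup'.

huntup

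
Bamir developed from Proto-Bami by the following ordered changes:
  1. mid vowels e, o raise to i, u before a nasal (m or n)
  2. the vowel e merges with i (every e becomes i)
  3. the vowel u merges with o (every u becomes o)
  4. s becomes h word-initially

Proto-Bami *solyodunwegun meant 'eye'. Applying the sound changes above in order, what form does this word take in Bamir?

Bamir: *solyodunwegun > solyodunwigun > solyodonwigon > holyodonwigon  (by vowel merger, vowel merger, debuccalisation)

holyodonwigon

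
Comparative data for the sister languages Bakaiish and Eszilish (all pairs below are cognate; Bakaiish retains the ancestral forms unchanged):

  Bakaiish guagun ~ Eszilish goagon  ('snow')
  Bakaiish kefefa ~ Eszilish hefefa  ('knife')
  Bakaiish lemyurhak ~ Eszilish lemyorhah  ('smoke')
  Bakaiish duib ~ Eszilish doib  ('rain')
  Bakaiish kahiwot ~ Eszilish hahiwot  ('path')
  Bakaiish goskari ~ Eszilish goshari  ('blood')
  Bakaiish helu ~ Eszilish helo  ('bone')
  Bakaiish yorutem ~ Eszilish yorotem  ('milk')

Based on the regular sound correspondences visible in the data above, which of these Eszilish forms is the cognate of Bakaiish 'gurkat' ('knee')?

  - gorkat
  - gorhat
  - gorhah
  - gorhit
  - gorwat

gorhat

lemyurhak ~ lemyorhah — Bakaiish u corresponds to Eszilish o after a consonant, before r.
goskari ~ goshari — Bakaiish k corresponds to Eszilish h after a consonant, before a back vowel.
Applying these to Bakaiish 'gurkat':
  gurkat → gorkat   (u→o after a consonant, before r)
  gorkat → gorhat   (k→h after a consonant, before a back vowel)
So the Eszilish cognate is 'gorhat'.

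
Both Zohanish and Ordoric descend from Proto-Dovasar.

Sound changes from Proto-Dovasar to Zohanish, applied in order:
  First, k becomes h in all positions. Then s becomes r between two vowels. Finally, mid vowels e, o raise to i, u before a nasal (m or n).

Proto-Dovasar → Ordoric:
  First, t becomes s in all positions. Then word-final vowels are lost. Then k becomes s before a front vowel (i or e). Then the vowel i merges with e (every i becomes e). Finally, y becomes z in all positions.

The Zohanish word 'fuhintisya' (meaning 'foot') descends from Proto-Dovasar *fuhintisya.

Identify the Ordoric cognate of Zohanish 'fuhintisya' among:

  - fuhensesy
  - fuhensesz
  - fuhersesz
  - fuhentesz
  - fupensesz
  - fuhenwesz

Ordoric: *fuhintisya > fuhinsisya > fuhinsisy > fuhensesy > fuhensesz  (by unconditioned shift, apocope, vowel merger, unconditioned shift)
The other candidates each miss or misapply at least one Ordoric change.

fuhensesz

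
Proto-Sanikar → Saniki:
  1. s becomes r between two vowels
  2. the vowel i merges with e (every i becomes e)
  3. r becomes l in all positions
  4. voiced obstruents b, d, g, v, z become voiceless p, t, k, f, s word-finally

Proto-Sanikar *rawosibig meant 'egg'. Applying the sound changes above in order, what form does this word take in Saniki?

Saniki: *rawosibig > raworibig > raworebeg > lawolebeg > lawolebek  (by rhotacism, vowel merger, unconditioned shift, final devoicing)

lawolebek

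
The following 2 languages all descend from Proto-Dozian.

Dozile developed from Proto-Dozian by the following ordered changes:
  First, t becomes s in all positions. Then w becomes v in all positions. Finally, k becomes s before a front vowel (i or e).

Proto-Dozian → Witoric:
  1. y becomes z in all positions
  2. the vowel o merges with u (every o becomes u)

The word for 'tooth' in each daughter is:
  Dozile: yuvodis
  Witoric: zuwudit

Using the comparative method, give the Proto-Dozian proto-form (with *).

*yuwodit

Position 3: Dozile has v, Witoric has w. Witoric preserves w here (none of its changes turn any other segment into w), so the proto-segment is *w.
Position 1: Dozile has y, Witoric has z. Dozile preserves y here (none of its changes turn any other segment into y), so the proto-segment is *y.
Verify the candidate proto-form against each daughter:
Dozile: start from *yuwodit.
  rule 1 (unconditioned shift): yuwodit → yuwodis
  rule 2 (unconditioned shift): yuwodis → yuvodis
  rule 3: no change — yuvodis
  ⇒ Dozile yuvodis
Witoric: *yuwodit
  yuwodit → zuwodit   [unconditioned shift]
  zuwodit → zuwudit   [vowel merger]
  giving Witoric zuwudit.
No other proto-form is consistent with every reflex, so the reconstruction is *yuwodit.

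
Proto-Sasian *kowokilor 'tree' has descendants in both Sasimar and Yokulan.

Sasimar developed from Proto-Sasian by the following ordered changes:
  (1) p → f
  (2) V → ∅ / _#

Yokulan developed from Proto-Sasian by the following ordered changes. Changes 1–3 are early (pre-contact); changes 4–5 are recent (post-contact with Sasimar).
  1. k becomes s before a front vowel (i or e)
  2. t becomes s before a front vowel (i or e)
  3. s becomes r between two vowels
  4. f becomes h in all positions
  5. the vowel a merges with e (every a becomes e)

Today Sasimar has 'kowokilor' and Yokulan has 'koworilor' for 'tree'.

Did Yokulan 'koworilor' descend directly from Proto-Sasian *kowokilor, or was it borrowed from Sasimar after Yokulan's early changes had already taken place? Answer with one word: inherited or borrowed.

If inherited, *kowokilor would pass through all of Yokulan's changes:
Yokulan: *kowokilor
  kowokilor → kowosilor   [palatalisation]
  kowosilor (rule 2 does not apply)
  kowosilor → koworilor   [rhotacism]
  koworilor (rule 4 does not apply)
  koworilor (rule 5 does not apply)
  giving Yokulan koworilor.
If borrowed from Sasimar 'kowokilor' after the early changes, it would undergo only the recent ones:
  rule 4 (unconditioned shift): no change (kowokilor)
  rule 5 (vowel merger): no change (kowokilor)
  ⇒ as a loan: kowokilor
Yokulan 'koworilor' matches the inherited outcome exactly, so it is an inherited cognate, not a loan.

inherited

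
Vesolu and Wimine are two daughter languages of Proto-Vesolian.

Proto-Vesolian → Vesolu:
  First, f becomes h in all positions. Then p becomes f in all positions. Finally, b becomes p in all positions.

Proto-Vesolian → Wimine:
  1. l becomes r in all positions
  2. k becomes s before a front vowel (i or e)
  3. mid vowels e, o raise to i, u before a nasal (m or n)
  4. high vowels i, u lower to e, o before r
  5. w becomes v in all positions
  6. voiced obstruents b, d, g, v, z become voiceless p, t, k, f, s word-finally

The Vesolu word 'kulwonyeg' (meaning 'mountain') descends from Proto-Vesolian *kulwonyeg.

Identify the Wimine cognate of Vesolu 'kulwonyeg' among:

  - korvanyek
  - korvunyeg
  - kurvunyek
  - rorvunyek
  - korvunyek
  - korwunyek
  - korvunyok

Wimine: *kulwonyeg
  kulwonyeg → kurwonyeg   [unconditioned shift]
  kurwonyeg (rule 2 does not apply)
  kurwonyeg → kurwunyeg   [pre-nasal raising]
  kurwunyeg → korwunyeg   [pre-rhotic lowering]
  korwunyeg → korvunyeg   [unconditioned shift]
  korvunyeg → korvunyek   [final devoicing]
  giving Wimine korvunyek.
The other candidates each miss or misapply at least one Wimine change.

korvunyek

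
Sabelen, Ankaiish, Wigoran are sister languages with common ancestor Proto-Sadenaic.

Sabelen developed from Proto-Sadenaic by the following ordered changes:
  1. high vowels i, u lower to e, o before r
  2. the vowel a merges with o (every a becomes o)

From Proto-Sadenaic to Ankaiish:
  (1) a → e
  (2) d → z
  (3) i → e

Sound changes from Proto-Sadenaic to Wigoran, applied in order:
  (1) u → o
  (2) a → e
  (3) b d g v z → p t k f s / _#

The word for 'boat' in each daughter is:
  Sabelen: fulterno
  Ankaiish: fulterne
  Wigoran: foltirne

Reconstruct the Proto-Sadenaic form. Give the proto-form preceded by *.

*fultirna

Position 8: Sabelen has o, Ankaiish has e, Wigoran has e. Taking the neighbouring segments as reconstructed: Sabelen o could go back to *a or *o; Ankaiish e could go back to *a or *e or *i; Wigoran e could go back to *a or *e — the one source consistent with every daughter is *a.
Position 5: Sabelen has e, Ankaiish has e, Wigoran has i. Wigoran preserves i here (none of its changes turn any other segment into i), so the proto-segment is *i.
Position 2: Sabelen has u, Ankaiish has u, Wigoran has o. Sabelen preserves u here (none of its changes turn any other segment into u), so the proto-segment is *u.
This points to *fultirna. Verify forward in each daughter:
Sabelen: *fultirna
  fultirna → fulterna   [pre-rhotic lowering]
  fulterna → fulterno   [vowel merger]
  giving Sabelen fulterno.
Ankaiish: *fultirna
  fultirna → fultirne   [vowel merger]
  fultirne (rule 2 does not apply)
  fultirne → fulterne   [vowel merger]
  giving Ankaiish fulterne.
Wigoran: *fultirna > foltirna > foltirne  (by vowel merger, vowel merger)
*fultirna is the unique common source.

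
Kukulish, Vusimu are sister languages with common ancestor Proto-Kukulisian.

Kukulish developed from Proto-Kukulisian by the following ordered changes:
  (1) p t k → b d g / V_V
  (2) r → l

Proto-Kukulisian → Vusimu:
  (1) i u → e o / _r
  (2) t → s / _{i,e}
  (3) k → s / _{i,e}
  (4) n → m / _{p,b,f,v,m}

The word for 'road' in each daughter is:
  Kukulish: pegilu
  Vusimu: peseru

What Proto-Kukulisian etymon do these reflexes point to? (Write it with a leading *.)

Position 3: Kukulish has g, Vusimu has s. Taking the neighbouring segments as reconstructed: Kukulish g could go back to *k or *g; Vusimu s could go back to *t or *k or *s — the one source consistent with every daughter is *k.
Position 5: Kukulish has l, Vusimu has r. Vusimu preserves r here (none of its changes turn any other segment into r), so the proto-segment is *r.
Position 4: Kukulish has i, Vusimu has e. Kukulish preserves i here (none of its changes turn any other segment into i), so the proto-segment is *i.
Verify the candidate proto-form against each daughter:
Kukulish: *pekiru > pegiru > pegilu  (by intervocalic voicing, unconditioned shift)
Vusimu: *pekiru
  pekiru → pekeru   [pre-rhotic lowering]
  pekeru (rule 2 does not apply)
  pekeru → peseru   [palatalisation]
  peseru (rule 4 does not apply)
  giving Vusimu peseru.
Only *pekiru yields all of Kukulish pegilu, Vusimu peseru.

*pekiru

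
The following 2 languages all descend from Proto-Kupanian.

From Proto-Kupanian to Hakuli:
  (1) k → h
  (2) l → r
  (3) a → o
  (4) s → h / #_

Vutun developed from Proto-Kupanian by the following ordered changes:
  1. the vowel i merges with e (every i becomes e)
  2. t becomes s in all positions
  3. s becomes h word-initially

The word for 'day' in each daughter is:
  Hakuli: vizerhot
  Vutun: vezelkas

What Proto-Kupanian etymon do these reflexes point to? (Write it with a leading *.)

Position 2: Hakuli has i, Vutun has e. Hakuli preserves i here (none of its changes turn any other segment into i), so the proto-segment is *i.
Position 8: Hakuli has t, Vutun has s. Hakuli preserves t here (none of its changes turn any other segment into t), so the proto-segment is *t.
Verify the candidate proto-form against each daughter:
Hakuli: *vizelkat
  vizelkat → vizelhat   [unconditioned shift]
  vizelhat → vizerhat   [unconditioned shift]
  vizerhat → vizerhot   [vowel merger]
  vizerhot (rule 4 does not apply)
  giving Hakuli vizerhot.
Vutun: *vizelkat
  vizelkat → vezelkat   [vowel merger]
  vezelkat → vezelkas   [unconditioned shift]
  vezelkas (rule 3 does not apply)
  giving Vutun vezelkas.
*vizelkat is the unique common source.

*vizelkat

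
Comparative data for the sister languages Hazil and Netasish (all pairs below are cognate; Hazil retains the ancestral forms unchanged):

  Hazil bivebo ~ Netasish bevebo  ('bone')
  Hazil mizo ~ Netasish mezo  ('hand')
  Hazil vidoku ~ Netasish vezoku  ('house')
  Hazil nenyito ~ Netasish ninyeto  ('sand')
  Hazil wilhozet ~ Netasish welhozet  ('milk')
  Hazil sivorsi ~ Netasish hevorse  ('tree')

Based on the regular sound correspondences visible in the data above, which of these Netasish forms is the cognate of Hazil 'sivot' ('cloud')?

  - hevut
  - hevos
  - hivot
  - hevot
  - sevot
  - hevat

hevot

sivorsi ~ hevorse — Hazil s corresponds to Netasish h word-initially before a front vowel.
bivebo ~ bevebo, sivorsi ~ hevorse — Hazil i corresponds to Netasish e after a consonant, before a labial obstruent.
Applying these to Hazil 'sivot':
  sivot → hivot   (s→h word-initially before a front vowel)
  hivot → hevot   (i→e after a consonant, before a labial obstruent)
So the Netasish cognate is 'hevot'.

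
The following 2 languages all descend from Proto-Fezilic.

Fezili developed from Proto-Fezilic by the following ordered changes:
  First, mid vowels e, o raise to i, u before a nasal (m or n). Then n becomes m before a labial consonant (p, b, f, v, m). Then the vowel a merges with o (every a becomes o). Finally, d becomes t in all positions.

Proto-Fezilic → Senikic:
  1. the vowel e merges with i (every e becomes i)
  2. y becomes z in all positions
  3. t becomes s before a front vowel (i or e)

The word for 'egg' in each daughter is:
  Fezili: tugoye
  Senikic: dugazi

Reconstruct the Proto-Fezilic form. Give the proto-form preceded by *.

*dugaye

Position 6: Fezili has e, Senikic has i. Fezili preserves e here (none of its changes turn any other segment into e), so the proto-segment is *e.
Position 1: Fezili has t, Senikic has d. Senikic preserves d here (none of its changes turn any other segment into d), so the proto-segment is *d.
Continuing position by position gives *dugaye; check it forward:
Fezili: *dugaye
  dugaye (rule 1 does not apply)
  dugaye (rule 2 does not apply)
  dugaye → dugoye   [vowel merger]
  dugoye → tugoye   [unconditioned shift]
  giving Fezili tugoye.
Senikic: *dugaye > dugayi > dugazi  (by vowel merger, unconditioned shift)
Only *dugaye yields all of Fezili tugoye, Senikic dugazi.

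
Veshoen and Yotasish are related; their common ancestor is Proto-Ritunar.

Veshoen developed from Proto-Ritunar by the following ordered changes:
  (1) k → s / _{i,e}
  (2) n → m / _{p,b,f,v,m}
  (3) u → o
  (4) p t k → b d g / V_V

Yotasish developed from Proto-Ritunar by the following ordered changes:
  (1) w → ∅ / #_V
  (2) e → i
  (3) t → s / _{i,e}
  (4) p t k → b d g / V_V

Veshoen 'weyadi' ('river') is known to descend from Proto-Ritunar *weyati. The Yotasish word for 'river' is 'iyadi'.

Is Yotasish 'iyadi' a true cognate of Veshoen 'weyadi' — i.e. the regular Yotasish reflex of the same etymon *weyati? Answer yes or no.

Derive the expected Yotasish reflex of *weyati:
Yotasish: *weyati
  weyati → eyati   [glide loss]
  eyati → iyati   [vowel merger]
  iyati → iyasi   [palatalisation]
  iyasi (rule 4 does not apply)
  giving Yotasish iyasi.
The regular Yotasish reflex would be 'iyasi', but the attested form is 'iyadi'. The correspondence is irregular, so they are not cognates (the Yotasish form has a different source).

no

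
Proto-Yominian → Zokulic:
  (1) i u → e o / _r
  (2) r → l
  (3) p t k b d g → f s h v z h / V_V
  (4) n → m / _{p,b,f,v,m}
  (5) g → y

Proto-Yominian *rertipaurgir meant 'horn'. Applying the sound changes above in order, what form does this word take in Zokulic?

Zokulic: *rertipaurgir
  rertipaurgir → rertipaorger   [pre-rhotic lowering]
  rertipaorger → leltipaolgel   [unconditioned shift]
  leltipaolgel → leltifaolgel   [intervocalic lenition]
  leltifaolgel (rule 4 does not apply)
  leltifaolgel → leltifaolyel   [unconditioned shift]
  giving Zokulic leltifaolyel.

leltifaolyel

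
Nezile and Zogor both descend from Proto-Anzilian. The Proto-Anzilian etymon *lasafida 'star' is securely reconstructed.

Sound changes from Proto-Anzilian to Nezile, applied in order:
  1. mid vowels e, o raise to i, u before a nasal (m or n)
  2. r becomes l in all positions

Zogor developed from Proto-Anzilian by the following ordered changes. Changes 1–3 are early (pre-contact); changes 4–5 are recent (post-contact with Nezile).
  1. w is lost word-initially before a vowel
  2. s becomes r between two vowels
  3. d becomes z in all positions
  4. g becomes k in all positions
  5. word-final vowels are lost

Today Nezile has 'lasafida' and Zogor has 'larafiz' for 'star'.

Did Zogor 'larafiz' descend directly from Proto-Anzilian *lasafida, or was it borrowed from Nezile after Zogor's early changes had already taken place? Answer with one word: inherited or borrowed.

If inherited, *lasafida would pass through all of Zogor's changes:
Zogor: start from *lasafida.
  rule 1: no change — lasafida
  rule 2 (rhotacism): lasafida → larafida
  rule 3 (unconditioned shift): larafida → larafiza
  rule 4: no change — larafiza
  rule 5 (apocope): larafiza → larafiz
  ⇒ Zogor larafiz
If borrowed from Nezile 'lasafida' after the early changes, it would undergo only the recent ones:
  rule 4 (unconditioned shift): no change (lasafida)
  rule 5 (apocope): lasafida → lasafid
  ⇒ as a loan: lasafid
Zogor 'larafiz' matches the inherited outcome exactly, so it is an inherited cognate, not a loan.

inherited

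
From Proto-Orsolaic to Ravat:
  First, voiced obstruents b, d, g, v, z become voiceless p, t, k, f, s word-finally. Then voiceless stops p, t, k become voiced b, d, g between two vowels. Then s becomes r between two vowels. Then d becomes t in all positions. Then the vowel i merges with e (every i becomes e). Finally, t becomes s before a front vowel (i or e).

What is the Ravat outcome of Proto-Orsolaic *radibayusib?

Ravat: start from *radibayusib.
  rule 1 (final devoicing): radibayusib → radibayusip
  rule 2: no change — radibayusip
  rule 3 (rhotacism): radibayusip → radibayurip
  rule 4 (unconditioned shift): radibayurip → ratibayurip
  rule 5 (vowel merger): ratibayurip → ratebayurep
  rule 6 (palatalisation): ratebayurep → rasebayurep
  ⇒ Ravat rasebayurep

rasebayurep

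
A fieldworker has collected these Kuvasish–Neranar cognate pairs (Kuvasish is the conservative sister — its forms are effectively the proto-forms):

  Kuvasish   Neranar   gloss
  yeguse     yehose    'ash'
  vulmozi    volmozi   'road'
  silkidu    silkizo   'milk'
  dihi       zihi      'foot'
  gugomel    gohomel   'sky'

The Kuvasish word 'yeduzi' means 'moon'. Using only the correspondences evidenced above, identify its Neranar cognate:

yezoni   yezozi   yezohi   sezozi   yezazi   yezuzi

silkidu ~ silkizo — Kuvasish d corresponds to Neranar z between vowels (before a back vowel).
yeguse ~ yehose, vulmozi ~ volmozi — Kuvasish u corresponds to Neranar o after a consonant, before a consonant other than r, m, n, p, b, f, v.
Applying these to Kuvasish 'yeduzi':
  yeduzi → yezuzi   (d→z between vowels (before a back vowel))
  yezuzi → yezozi   (u→o after a consonant, before a consonant other than r, m, n, p, b, f, v)
So the Neranar cognate is 'yezozi'.

yezozi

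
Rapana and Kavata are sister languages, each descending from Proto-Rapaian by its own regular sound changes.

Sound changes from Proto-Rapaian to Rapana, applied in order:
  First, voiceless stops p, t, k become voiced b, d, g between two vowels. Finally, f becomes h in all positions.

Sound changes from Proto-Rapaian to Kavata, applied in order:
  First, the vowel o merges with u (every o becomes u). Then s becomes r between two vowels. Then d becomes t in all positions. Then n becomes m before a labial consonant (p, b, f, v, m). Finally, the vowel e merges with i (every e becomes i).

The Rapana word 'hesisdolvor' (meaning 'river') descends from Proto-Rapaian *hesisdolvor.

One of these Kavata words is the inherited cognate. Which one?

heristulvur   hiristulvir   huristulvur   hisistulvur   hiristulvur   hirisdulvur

Kavata: *hesisdolvor
  hesisdolvor → hesisdulvur   [vowel merger]
  hesisdulvur → herisdulvur   [rhotacism]
  herisdulvur → heristulvur   [unconditioned shift]
  heristulvur (rule 4 does not apply)
  heristulvur → hiristulvur   [vowel merger]
  giving Kavata hiristulvur.
Among the options, 'hiristulvur' alone shows every Kavata change applied in order.

hiristulvur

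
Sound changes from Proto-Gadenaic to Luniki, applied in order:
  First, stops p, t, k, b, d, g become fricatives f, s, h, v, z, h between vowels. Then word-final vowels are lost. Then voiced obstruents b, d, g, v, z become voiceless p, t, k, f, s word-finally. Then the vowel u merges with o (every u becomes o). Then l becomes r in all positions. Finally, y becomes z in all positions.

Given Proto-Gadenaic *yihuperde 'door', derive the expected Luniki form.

Luniki: *yihuperde
  yihuperde → yihuferde   [intervocalic lenition]
  yihuferde → yihuferd   [apocope]
  yihuferd → yihufert   [final devoicing]
  yihufert → yihofert   [vowel merger]
  yihofert (rule 5 does not apply)
  yihofert → zihofert   [unconditioned shift]
  giving Luniki zihofert.

zihofert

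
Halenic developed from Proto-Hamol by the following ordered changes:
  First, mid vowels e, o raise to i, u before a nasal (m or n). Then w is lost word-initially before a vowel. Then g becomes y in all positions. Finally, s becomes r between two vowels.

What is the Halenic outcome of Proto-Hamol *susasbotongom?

Halenic: *susasbotongom > susasbotungum > susasbotunyum > surasbotunyum  (by pre-nasal raising, unconditioned shift, rhotacism)

surasbotunyum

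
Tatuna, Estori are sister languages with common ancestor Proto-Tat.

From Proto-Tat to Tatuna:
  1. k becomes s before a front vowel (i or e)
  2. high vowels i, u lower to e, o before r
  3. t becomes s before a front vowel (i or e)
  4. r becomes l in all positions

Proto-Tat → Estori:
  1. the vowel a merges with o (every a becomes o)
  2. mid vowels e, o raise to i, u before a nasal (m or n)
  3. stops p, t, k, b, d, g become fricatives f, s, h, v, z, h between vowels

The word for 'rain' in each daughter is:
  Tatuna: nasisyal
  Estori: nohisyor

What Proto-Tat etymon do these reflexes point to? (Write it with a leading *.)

Position 2: Tatuna has a, Estori has o. Tatuna preserves a here (none of its changes turn any other segment into a), so the proto-segment is *a.
Position 3: Tatuna has s, Estori has h. Taking the neighbouring segments as reconstructed: Tatuna s could go back to *t or *k or *s; Estori h could go back to *k or *g or *h — the one source consistent with every daughter is *k.
This points to *nakisyar. Verify forward in each daughter:
Tatuna: start from *nakisyar.
  rule 1 (palatalisation): nakisyar → nasisyar
  rule 2: no change — nasisyar
  rule 3: no change — nasisyar
  rule 4 (unconditioned shift): nasisyar → nasisyal
  ⇒ Tatuna nasisyal
Estori: *nakisyar
  nakisyar → nokisyor   [vowel merger]
  nokisyor (rule 2 does not apply)
  nokisyor → nohisyor   [intervocalic lenition]
  giving Estori nohisyor.
No other proto-form is consistent with every reflex, so the reconstruction is *nakisyar.

*nakisyar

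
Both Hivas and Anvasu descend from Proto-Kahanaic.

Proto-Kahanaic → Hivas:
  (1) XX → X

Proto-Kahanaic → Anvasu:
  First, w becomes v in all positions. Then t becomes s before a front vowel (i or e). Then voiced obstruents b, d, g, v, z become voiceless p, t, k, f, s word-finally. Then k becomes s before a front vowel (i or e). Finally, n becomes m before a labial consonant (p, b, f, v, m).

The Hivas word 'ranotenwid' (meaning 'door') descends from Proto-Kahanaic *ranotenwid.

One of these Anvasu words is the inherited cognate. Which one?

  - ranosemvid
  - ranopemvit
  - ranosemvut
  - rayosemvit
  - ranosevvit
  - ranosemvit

ranosemvit

Anvasu: *ranotenwid > ranotenvid > ranosenvid > ranosenvit > ranosemvit  (by unconditioned shift, palatalisation, final devoicing, nasal place assimilation)
Among the options, 'ranosemvit' alone shows every Anvasu change applied in order.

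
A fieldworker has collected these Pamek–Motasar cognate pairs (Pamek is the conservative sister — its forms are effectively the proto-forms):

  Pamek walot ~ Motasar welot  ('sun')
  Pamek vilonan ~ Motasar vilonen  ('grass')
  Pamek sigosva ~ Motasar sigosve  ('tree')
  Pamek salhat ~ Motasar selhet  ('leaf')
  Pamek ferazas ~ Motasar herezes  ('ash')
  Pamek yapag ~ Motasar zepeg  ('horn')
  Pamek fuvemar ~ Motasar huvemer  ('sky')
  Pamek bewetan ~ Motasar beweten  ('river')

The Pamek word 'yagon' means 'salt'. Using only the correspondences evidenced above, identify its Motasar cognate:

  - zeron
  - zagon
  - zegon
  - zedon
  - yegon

zegon

yapag ~ zepeg — Pamek y corresponds to Motasar z word-initially before a back vowel.
walot ~ welot, salhat ~ selhet — Pamek a corresponds to Motasar e after a consonant, before a consonant other than r, m, n, p, b, f, v.
Applying these to Pamek 'yagon':
  yagon → zagon   (y→z word-initially before a back vowel)
  zagon → zegon   (a→e after a consonant, before a consonant other than r, m, n, p, b, f, v)
So the Motasar cognate is 'zegon'.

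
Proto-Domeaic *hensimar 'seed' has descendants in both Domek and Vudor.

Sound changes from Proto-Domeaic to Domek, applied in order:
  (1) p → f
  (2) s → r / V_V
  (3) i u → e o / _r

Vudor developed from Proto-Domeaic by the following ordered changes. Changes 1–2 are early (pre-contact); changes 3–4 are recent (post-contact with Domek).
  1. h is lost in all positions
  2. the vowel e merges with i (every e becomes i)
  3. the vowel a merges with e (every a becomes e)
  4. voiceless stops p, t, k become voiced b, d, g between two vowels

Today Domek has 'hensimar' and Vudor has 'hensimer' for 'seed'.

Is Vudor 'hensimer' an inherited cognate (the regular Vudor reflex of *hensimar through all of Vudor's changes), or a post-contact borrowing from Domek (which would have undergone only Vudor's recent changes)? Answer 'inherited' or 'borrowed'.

borrowed

If inherited, *hensimar would pass through all of Vudor's changes:
Vudor: start from *hensimar.
  rule 1 (h-loss): hensimar → ensimar
  rule 2 (vowel merger): ensimar → insimar
  rule 3 (vowel merger): insimar → insimer
  rule 4: no change — insimer
  ⇒ Vudor insimer
If borrowed from Domek 'hensimar' after the early changes, it would undergo only the recent ones:
  rule 3 (vowel merger): hensimar → hensimer
  rule 4 (intervocalic voicing): no change (hensimer)
  ⇒ as a loan: hensimer
Vudor 'hensimer' matches the loan outcome 'hensimer', not the inherited 'insimer' — it skipped the early Vudor changes, so it was borrowed from Domek.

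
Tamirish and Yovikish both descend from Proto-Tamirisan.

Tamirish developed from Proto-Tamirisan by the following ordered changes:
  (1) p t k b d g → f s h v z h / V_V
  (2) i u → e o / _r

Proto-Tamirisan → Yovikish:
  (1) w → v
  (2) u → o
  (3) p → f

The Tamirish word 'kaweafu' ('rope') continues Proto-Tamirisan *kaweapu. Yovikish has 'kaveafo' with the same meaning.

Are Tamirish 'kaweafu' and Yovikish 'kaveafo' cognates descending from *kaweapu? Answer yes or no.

Derive the expected Yovikish reflex of *kaweapu:
Yovikish: start from *kaweapu.
  rule 1 (unconditioned shift): kaweapu → kaveapu
  rule 2 (vowel merger): kaveapu → kaveapo
  rule 3 (unconditioned shift): kaveapo → kaveafo
  ⇒ Yovikish kaveafo
Yovikish 'kaveafo' matches the regular reflex exactly, so the pair is cognate.

yes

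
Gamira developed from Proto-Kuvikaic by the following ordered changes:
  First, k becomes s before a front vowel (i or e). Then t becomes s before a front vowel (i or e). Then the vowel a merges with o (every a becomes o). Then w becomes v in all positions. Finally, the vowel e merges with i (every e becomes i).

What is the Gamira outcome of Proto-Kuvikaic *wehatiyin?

Gamira: start from *wehatiyin.
  rule 1: no change — wehatiyin
  rule 2 (palatalisation): wehatiyin → wehasiyin
  rule 3 (vowel merger): wehasiyin → wehosiyin
  rule 4 (unconditioned shift): wehosiyin → vehosiyin
  rule 5 (vowel merger): vehosiyin → vihosiyin
  ⇒ Gamira vihosiyin

vihosiyin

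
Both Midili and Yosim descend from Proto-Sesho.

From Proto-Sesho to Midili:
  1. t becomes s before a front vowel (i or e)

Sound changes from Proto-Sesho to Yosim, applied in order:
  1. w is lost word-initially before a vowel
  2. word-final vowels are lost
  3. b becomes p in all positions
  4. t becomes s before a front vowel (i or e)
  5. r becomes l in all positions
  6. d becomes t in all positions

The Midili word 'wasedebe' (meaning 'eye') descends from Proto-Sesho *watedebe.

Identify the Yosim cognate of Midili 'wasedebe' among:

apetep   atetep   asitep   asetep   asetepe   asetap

asetep

Yosim: start from *watedebe.
  rule 1 (glide loss): watedebe → atedebe
  rule 2 (apocope): atedebe → atedeb
  rule 3 (unconditioned shift): atedeb → atedep
  rule 4 (palatalisation): atedep → asedep
  rule 5: no change — asedep
  rule 6 (unconditioned shift): asedep → asetep
  ⇒ Yosim asetep
Only 'asetep' matches the regular Yosim development of *watedebe.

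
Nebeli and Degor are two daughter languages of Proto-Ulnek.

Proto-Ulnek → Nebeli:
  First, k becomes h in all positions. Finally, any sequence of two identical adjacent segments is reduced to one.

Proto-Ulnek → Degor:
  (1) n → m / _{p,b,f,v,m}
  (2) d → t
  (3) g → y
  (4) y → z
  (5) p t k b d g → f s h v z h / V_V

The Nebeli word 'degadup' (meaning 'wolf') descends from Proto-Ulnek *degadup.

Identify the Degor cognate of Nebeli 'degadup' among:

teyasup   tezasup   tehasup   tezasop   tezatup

Degor: *degadup > tegatup > teyatup > tezatup > tezasup  (by unconditioned shift, unconditioned shift, unconditioned shift, intervocalic lenition)
Among the options, 'tezasup' alone shows every Degor change applied in order.

tezasup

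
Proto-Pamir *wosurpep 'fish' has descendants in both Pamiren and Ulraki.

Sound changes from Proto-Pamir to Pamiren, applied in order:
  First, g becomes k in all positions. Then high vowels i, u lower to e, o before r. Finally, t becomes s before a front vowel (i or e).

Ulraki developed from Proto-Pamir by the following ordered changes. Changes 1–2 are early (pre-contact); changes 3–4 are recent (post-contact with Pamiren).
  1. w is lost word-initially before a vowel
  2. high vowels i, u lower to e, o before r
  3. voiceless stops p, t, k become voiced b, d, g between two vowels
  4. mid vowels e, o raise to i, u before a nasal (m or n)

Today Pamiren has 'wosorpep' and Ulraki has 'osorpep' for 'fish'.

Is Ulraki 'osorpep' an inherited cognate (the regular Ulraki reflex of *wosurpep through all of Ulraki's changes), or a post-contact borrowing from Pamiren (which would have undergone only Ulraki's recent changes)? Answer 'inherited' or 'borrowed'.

If inherited, *wosurpep would pass through all of Ulraki's changes:
Ulraki: start from *wosurpep.
  rule 1 (glide loss): wosurpep → osurpep
  rule 2 (pre-rhotic lowering): osurpep → osorpep
  rule 3: no change — osorpep
  rule 4: no change — osorpep
  ⇒ Ulraki osorpep
If borrowed from Pamiren 'wosorpep' after the early changes, it would undergo only the recent ones:
  rule 3 (intervocalic voicing): no change (wosorpep)
  rule 4 (pre-nasal raising): no change (wosorpep)
  ⇒ as a loan: wosorpep
Ulraki 'osorpep' matches the inherited outcome exactly, so it is an inherited cognate, not a loan.

inherited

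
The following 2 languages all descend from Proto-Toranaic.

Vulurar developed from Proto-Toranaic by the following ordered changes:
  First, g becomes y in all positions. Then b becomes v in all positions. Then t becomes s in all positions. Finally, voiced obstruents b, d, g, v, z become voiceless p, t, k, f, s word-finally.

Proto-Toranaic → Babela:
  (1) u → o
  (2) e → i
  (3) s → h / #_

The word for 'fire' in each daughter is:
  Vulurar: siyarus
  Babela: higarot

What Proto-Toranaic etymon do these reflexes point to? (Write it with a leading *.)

*sigarut

Position 1: Vulurar has s, Babela has h. Taking the neighbouring segments as reconstructed: Vulurar s could go back to *t or *s; Babela h could go back to *s or *h — the one source consistent with every daughter is *s.
Position 7: Vulurar has s, Babela has t. Babela preserves t here (none of its changes turn any other segment into t), so the proto-segment is *t.
Position 6: Vulurar has u, Babela has o. Vulurar preserves u here (none of its changes turn any other segment into u), so the proto-segment is *u.
This points to *sigarut. Verify forward in each daughter:
Vulurar: *sigarut
  sigarut → siyarut   [unconditioned shift]
  siyarut (rule 2 does not apply)
  siyarut → siyarus   [unconditioned shift]
  siyarus (rule 4 does not apply)
  giving Vulurar siyarus.
Babela: start from *sigarut.
  rule 1 (vowel merger): sigarut → sigarot
  rule 2: no change — sigarot
  rule 3 (debuccalisation): sigarot → higarot
  ⇒ Babela higarot
No other proto-form is consistent with every reflex, so the reconstruction is *sigarut.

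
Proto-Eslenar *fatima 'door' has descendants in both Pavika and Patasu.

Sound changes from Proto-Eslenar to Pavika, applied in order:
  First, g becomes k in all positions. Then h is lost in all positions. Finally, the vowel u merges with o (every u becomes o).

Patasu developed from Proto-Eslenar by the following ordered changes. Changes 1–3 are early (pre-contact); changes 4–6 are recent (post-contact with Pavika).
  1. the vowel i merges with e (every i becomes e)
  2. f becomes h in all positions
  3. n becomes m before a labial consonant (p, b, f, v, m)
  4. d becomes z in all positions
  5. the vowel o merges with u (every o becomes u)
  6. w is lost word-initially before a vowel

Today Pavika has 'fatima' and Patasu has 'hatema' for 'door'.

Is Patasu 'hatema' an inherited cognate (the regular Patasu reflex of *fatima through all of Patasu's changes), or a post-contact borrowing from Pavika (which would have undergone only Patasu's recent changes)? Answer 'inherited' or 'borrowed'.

inherited

If inherited, *fatima would pass through all of Patasu's changes:
Patasu: *fatima > fatema > hatema  (by vowel merger, unconditioned shift)
If borrowed from Pavika 'fatima' after the early changes, it would undergo only the recent ones:
  rule 4 (unconditioned shift): no change (fatima)
  rule 5 (vowel merger): no change (fatima)
  rule 6 (glide loss): no change (fatima)
  ⇒ as a loan: fatima
Patasu 'hatema' matches the inherited outcome exactly, so it is an inherited cognate, not a loan.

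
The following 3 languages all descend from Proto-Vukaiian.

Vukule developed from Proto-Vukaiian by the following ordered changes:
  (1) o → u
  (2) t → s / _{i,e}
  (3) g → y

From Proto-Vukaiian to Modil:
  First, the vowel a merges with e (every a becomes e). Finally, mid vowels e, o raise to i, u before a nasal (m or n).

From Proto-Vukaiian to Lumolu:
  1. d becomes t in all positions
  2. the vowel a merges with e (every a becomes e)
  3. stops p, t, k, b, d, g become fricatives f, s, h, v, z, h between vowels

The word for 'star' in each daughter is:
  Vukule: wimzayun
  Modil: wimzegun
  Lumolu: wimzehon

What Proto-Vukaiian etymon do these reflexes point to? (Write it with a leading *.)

*wimzagon

Position 6: Vukule has y, Modil has g, Lumolu has h. Modil preserves g here (none of its changes turn any other segment into g), so the proto-segment is *g.
Position 5: Vukule has a, Modil has e, Lumolu has e. Vukule preserves a here (none of its changes turn any other segment into a), so the proto-segment is *a.
Position 7: Vukule has u, Modil has u, Lumolu has o. Lumolu preserves o here (none of its changes turn any other segment into o), so the proto-segment is *o.
This points to *wimzagon. Verify forward in each daughter:
Vukule: *wimzagon
  wimzagon → wimzagun   [vowel merger]
  wimzagun (rule 2 does not apply)
  wimzagun → wimzayun   [unconditioned shift]
  giving Vukule wimzayun.
Modil: *wimzagon > wimzegon > wimzegun  (by vowel merger, pre-nasal raising)
Lumolu: start from *wimzagon.
  rule 1: no change — wimzagon
  rule 2 (vowel merger): wimzagon → wimzegon
  rule 3 (intervocalic lenition): wimzegon → wimzehon
  ⇒ Lumolu wimzehon
*wimzagon is the unique common source.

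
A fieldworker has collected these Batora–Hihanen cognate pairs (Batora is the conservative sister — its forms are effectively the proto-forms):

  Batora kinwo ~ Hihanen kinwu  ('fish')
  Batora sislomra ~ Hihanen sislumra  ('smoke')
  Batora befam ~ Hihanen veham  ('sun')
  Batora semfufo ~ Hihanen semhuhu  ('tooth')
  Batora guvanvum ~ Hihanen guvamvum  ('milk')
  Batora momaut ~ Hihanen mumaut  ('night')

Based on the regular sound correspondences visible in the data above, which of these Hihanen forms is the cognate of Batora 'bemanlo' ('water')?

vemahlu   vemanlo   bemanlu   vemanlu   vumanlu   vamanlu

vemanlu

befam ~ veham — Batora b corresponds to Hihanen v word-initially before a front vowel.
kinwo ~ kinwu, semfufo ~ semhuhu — Batora o corresponds to Hihanen u word-finally.
Applying these to Batora 'bemanlo':
  bemanlo → vemanlo   (b→v word-initially before a front vowel)
  vemanlo → vemanlu   (o→u word-finally)
So the Hihanen cognate is 'vemanlu'.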